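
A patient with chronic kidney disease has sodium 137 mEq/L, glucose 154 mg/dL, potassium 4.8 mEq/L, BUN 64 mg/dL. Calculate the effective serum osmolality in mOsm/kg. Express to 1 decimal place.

282.6 mOsm/kg

Effective osmolality excludes urea (freely permeant across cell membranes):
2·Na + glucose/18
= 2·137 + 154/18
= 274 + 8.56
= 282.56 mOsm/kg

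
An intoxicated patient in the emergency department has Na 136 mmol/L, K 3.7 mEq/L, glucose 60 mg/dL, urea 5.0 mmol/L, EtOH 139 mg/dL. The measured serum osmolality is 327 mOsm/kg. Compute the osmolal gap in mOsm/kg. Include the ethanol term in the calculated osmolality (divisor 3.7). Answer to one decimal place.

Calculated osmolality = 2·Na + glucose/18 + urea + ethanol/3.7
= 2·136 + 60/18 + 5 + 139/3.7
= 272 + 3.33 + 5 + 37.57
= 317.9 mOsm/kg ≈ 317.9 mOsm/kg
Osmolar gap = measured − calculated = 327 − 317.9 = 9.1 mOsm/kg

9.1 mOsm/kg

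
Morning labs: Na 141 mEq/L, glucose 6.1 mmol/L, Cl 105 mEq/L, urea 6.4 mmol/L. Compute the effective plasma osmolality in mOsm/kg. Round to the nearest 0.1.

Effective osmolality excludes urea (freely permeant across cell membranes):
2·Na + glucose
= 2·141 + 6.1
= 282 + 6.1
= 288.1 mOsm/kg

288.1 mOsm/kg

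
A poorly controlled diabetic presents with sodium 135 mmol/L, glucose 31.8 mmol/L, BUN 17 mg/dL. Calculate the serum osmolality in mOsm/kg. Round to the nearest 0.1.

Calculated osmolality = 2·Na + glucose + BUN/2.8
= 2·135 + 31.8 + 17/2.8
= 270 + 31.80 + 6.07
= 307.87 mOsm/kg

307.9 mOsm/kg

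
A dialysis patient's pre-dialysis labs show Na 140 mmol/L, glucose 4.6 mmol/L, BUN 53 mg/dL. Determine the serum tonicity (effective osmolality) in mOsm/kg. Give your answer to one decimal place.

284.6 mOsm/kg

Effective osmolality excludes urea (freely permeant across cell membranes):
2·Na + glucose
= 2·140 + 4.6
= 280 + 4.6
= 284.6 mOsm/kg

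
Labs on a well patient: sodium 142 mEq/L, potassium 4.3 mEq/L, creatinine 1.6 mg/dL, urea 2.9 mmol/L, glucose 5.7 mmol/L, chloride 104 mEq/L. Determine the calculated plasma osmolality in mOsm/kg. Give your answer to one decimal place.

292.6 mOsm/kg

Calculated osmolality = 2·Na + glucose + urea
= 2·142 + 5.7 + 2.9
= 284 + 5.70 + 2.90
= 292.6 mOsm/kg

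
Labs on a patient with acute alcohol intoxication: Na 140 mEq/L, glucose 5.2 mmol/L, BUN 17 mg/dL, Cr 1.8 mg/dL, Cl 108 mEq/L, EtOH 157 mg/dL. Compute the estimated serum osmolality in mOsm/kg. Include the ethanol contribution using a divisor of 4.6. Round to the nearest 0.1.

Calculated osmolality = 2·Na + glucose + BUN/2.8 + ethanol/4.6
= 2·140 + 5.2 + 17/2.8 + 157/4.6
= 280 + 5.20 + 6.07 + 34.13
= 325.4 mOsm/kg

325.4 mOsm/kg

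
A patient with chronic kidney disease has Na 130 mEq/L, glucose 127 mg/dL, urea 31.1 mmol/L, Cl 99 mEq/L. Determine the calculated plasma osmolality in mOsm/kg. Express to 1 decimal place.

298.2 mOsm/kg

Calculated osmolality = 2·Na + glucose/18 + urea
= 2·130 + 127/18 + 31.1
= 260 + 7.06 + 31.10
= 298.16 mOsm/kg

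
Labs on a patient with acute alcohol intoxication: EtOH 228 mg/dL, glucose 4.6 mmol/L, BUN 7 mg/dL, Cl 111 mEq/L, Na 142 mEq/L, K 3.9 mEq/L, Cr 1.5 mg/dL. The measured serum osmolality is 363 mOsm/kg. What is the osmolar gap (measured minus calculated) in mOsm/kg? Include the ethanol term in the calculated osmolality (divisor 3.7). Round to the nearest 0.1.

Calculated osmolality = 2·Na + glucose + BUN/2.8 + ethanol/3.7
= 2·142 + 4.6 + 7/2.8 + 228/3.7
= 284 + 4.60 + 2.50 + 61.62
= 352.72 mOsm/kg ≈ 352.7 mOsm/kg
Osmolar gap = measured − calculated = 363 − 352.7 = 10.3 mOsm/kg

10.3 mOsm/kg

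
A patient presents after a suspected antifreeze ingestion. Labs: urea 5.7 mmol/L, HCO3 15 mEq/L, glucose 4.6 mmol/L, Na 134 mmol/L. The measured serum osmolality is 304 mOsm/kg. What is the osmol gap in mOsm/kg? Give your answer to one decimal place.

Calculated osmolality = 2·Na + glucose + urea
= 2·134 + 4.6 + 5.7
= 268 + 4.60 + 5.70
= 278.3 mOsm/kg ≈ 278.3 mOsm/kg
Osmolar gap = measured − calculated = 304 − 278.3 = 25.7 mOsm/kg

25.7 mOsm/kg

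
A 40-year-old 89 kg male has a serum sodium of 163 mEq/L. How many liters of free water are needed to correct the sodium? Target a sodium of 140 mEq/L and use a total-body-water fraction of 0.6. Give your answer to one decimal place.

8.8 L

TBW = 0.6 · 89 = 53.4 L
Free water deficit = TBW · (Na/140 − 1)
= 53.4 · (163/140 − 1)
= 53.4 · 0.1643
= 8.77 L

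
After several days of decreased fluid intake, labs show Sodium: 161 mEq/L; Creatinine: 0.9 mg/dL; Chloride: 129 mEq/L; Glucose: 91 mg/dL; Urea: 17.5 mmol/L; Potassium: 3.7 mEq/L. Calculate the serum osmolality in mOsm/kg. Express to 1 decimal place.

Calculated osmolality = 2·Na + glucose/18 + urea
= 2·161 + 91/18 + 17.5
= 322 + 5.06 + 17.50
= 344.56 mOsm/kg

344.6 mOsm/kg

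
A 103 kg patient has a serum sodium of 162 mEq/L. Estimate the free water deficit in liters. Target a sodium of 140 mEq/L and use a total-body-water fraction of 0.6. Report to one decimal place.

9.7 L

TBW = 0.6 · 103 = 61.8 L
Free water deficit = TBW · (Na/140 − 1)
= 61.8 · (162/140 − 1)
= 61.8 · 0.1571
= 9.71 L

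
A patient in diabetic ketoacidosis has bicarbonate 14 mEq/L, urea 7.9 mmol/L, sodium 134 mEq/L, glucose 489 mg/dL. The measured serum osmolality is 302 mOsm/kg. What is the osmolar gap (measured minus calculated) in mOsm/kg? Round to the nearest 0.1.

-1.1 mOsm/kg

Calculated osmolality = 2·Na + glucose/18 + urea
= 2·134 + 489/18 + 7.9
= 268 + 27.17 + 7.90
= 303.07 mOsm/kg ≈ 303.1 mOsm/kg
Osmolar gap = measured − calculated = 302 − 303.1 = -1.1 mOsm/kg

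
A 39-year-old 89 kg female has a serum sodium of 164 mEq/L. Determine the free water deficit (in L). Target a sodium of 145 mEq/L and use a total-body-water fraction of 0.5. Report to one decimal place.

5.8 L

TBW = 0.5 · 89 = 44.5 L
Free water deficit = TBW · (Na/145 − 1)
= 44.5 · (164/145 − 1)
= 44.5 · 0.131
= 5.83 L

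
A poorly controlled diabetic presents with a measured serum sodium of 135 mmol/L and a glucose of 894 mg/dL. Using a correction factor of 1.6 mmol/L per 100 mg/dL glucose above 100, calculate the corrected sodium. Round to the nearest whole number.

Corrected Na = measured Na + 1.6 · (glucose − 100)/100
= 135 + 1.6 · (894 − 100)/100
= 135 + 12.7
= 147.7 mmol/L

148 mmol/L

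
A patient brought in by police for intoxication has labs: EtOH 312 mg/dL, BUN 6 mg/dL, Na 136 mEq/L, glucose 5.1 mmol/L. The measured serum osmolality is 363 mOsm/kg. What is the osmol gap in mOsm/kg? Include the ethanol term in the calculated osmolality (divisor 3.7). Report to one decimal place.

Calculated osmolality = 2·Na + glucose + BUN/2.8 + ethanol/3.7
= 2·136 + 5.1 + 6/2.8 + 312/3.7
= 272 + 5.10 + 2.14 + 84.32
= 363.56 mOsm/kg ≈ 363.6 mOsm/kg
Osmolar gap = measured − calculated = 363 − 363.6 = -0.6 mOsm/kg

-0.6 mOsm/kg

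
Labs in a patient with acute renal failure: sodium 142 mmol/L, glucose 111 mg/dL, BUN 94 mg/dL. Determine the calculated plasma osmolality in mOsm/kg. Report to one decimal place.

Calculated osmolality = 2·Na + glucose/18 + BUN/2.8
= 2·142 + 111/18 + 94/2.8
= 284 + 6.17 + 33.57
= 323.74 mOsm/kg

323.7 mOsm/kg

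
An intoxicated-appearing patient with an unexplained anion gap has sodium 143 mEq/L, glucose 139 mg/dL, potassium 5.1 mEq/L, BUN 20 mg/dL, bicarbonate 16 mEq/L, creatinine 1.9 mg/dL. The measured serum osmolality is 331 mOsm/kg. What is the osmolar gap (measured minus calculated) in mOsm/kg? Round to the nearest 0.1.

Calculated osmolality = 2·Na + glucose/18 + BUN/2.8
= 2·143 + 139/18 + 20/2.8
= 286 + 7.72 + 7.14
= 300.86 mOsm/kg ≈ 300.9 mOsm/kg
Osmolar gap = measured − calculated = 331 − 300.9 = 30.1 mOsm/kg

30.1 mOsm/kg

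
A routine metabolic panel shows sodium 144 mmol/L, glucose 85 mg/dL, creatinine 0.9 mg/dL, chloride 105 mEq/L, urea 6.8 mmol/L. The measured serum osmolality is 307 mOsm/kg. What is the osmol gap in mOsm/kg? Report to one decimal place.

7.5 mOsm/kg

Calculated osmolality = 2·Na + glucose/18 + urea
= 2·144 + 85/18 + 6.8
= 288 + 4.72 + 6.80
= 299.52 mOsm/kg ≈ 299.5 mOsm/kg
Osmolar gap = measured − calculated = 307 − 299.5 = 7.5 mOsm/kg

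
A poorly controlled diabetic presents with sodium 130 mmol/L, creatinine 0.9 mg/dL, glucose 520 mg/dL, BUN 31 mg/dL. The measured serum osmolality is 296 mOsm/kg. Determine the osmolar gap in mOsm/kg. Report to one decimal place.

-4.0 mOsm/kg

Calculated osmolality = 2·Na + glucose/18 + BUN/2.8
= 2·130 + 520/18 + 31/2.8
= 260 + 28.89 + 11.07
= 299.96 mOsm/kg ≈ 300.0 mOsm/kg
Osmolar gap = measured − calculated = 296 − 300.0 = -4.0 mOsm/kg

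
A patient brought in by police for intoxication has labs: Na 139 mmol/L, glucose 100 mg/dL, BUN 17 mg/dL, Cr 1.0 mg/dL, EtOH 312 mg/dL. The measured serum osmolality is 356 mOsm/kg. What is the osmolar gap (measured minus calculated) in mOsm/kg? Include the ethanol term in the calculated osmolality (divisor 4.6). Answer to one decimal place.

Calculated osmolality = 2·Na + glucose/18 + BUN/2.8 + ethanol/4.6
= 2·139 + 100/18 + 17/2.8 + 312/4.6
= 278 + 5.56 + 6.07 + 67.83
= 357.46 mOsm/kg ≈ 357.5 mOsm/kg
Osmolar gap = measured − calculated = 356 − 357.5 = -1.5 mOsm/kg

-1.5 mOsm/kg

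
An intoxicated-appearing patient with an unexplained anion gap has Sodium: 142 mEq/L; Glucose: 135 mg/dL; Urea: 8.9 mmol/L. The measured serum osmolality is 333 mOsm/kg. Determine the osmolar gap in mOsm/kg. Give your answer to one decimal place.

Calculated osmolality = 2·Na + glucose/18 + urea
= 2·142 + 135/18 + 8.9
= 284 + 7.50 + 8.90
= 300.4 mOsm/kg ≈ 300.4 mOsm/kg
Osmolar gap = measured − calculated = 333 − 300.4 = 32.6 mOsm/kg

32.6 mOsm/kg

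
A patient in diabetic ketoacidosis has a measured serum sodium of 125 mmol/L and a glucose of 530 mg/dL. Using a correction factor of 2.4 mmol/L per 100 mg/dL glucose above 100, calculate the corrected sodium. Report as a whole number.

135 mmol/L

Corrected Na = measured Na + 2.4 · (glucose − 100)/100
= 125 + 2.4 · (530 − 100)/100
= 125 + 10.3
= 135.3 mmol/L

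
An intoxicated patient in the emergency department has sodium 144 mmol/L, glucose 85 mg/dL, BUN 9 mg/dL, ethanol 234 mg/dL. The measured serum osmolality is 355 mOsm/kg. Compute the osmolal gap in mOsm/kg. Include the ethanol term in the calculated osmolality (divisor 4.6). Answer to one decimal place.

Calculated osmolality = 2·Na + glucose/18 + BUN/2.8 + ethanol/4.6
= 2·144 + 85/18 + 9/2.8 + 234/4.6
= 288 + 4.72 + 3.21 + 50.87
= 346.8 mOsm/kg ≈ 346.8 mOsm/kg
Osmolar gap = measured − calculated = 355 − 346.8 = 8.2 mOsm/kg

8.2 mOsm/kg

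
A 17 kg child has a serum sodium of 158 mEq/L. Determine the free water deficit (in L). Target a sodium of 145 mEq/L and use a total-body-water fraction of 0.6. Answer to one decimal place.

0.9 L

TBW = 0.6 · 17 = 10.2 L
Free water deficit = TBW · (Na/145 − 1)
= 10.2 · (158/145 − 1)
= 10.2 · 0.0897
= 0.91 L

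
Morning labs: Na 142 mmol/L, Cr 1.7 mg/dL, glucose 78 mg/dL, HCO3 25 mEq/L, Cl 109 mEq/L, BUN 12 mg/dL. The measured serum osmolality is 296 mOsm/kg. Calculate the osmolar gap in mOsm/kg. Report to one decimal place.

Calculated osmolality = 2·Na + glucose/18 + BUN/2.8
= 2·142 + 78/18 + 12/2.8
= 284 + 4.33 + 4.29
= 292.62 mOsm/kg ≈ 292.6 mOsm/kg
Osmolar gap = measured − calculated = 296 − 292.6 = 3.4 mOsm/kg

3.4 mOsm/kg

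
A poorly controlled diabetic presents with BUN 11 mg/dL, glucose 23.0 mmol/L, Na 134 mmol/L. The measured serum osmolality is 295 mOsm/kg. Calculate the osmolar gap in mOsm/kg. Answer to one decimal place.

Calculated osmolality = 2·Na + glucose + BUN/2.8
= 2·134 + 23 + 11/2.8
= 268 + 23 + 3.93
= 294.93 mOsm/kg ≈ 294.9 mOsm/kg
Osmolar gap = measured − calculated = 295 − 294.9 = 0.1 mOsm/kg

0.1 mOsm/kg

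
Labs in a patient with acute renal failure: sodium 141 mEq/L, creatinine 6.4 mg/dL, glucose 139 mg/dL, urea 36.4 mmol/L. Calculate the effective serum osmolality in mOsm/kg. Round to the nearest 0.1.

289.7 mOsm/kg

Effective osmolality excludes urea (freely permeant across cell membranes):
2·Na + glucose/18
= 2·141 + 139/18
= 282 + 7.72
= 289.72 mOsm/kg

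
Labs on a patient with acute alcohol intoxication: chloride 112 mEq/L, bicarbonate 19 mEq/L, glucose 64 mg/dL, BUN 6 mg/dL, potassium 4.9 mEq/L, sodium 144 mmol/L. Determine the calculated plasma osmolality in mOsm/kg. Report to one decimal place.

293.7 mOsm/kg

Calculated osmolality = 2·Na + glucose/18 + BUN/2.8
= 2·144 + 64/18 + 6/2.8
= 288 + 3.56 + 2.14
= 293.7 mOsm/kg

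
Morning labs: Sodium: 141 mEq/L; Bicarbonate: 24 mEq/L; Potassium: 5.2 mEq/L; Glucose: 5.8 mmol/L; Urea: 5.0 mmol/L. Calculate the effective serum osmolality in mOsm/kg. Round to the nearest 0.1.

Effective osmolality excludes urea (freely permeant across cell membranes):
2·Na + glucose
= 2·141 + 5.8
= 282 + 5.8
= 287.8 mOsm/kg

287.8 mOsm/kg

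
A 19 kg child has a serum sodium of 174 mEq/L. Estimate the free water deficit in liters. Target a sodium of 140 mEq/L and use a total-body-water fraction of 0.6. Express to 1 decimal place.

TBW = 0.6 · 19 = 11.4 L
Free water deficit = TBW · (Na/140 − 1)
= 11.4 · (174/140 − 1)
= 11.4 · 0.2429
= 2.77 L

2.8 L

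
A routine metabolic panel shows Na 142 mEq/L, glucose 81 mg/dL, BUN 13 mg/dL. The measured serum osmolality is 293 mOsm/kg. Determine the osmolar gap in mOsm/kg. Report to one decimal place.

Calculated osmolality = 2·Na + glucose/18 + BUN/2.8
= 2·142 + 81/18 + 13/2.8
= 284 + 4.50 + 4.64
= 293.14 mOsm/kg ≈ 293.1 mOsm/kg
Osmolar gap = measured − calculated = 293 − 293.1 = -0.1 mOsm/kg

-0.1 mOsm/kg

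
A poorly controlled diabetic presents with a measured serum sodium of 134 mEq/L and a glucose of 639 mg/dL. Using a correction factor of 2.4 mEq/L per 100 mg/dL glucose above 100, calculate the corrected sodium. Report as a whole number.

Corrected Na = measured Na + 2.4 · (glucose − 100)/100
= 134 + 2.4 · (639 − 100)/100
= 134 + 12.9
= 146.9 mEq/L

147 mEq/L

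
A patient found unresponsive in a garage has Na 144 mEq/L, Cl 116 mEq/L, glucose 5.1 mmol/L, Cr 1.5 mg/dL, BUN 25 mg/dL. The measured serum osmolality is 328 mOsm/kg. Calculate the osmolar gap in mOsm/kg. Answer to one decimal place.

26.0 mOsm/kg

Calculated osmolality = 2·Na + glucose + BUN/2.8
= 2·144 + 5.1 + 25/2.8
= 288 + 5.10 + 8.93
= 302.03 mOsm/kg ≈ 302.0 mOsm/kg
Osmolar gap = measured − calculated = 328 − 302.0 = 26.0 mOsm/kg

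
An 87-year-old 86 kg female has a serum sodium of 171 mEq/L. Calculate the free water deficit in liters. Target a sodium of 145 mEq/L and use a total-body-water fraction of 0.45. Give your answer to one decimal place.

TBW = 0.45 · 86 = 38.7 L
Free water deficit = TBW · (Na/145 − 1)
= 38.7 · (171/145 − 1)
= 38.7 · 0.1793
= 6.94 L

6.9 L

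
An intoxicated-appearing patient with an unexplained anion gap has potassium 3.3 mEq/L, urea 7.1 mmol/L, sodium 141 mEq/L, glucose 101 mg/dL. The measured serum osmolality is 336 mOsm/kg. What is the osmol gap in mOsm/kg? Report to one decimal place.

Calculated osmolality = 2·Na + glucose/18 + urea
= 2·141 + 101/18 + 7.1
= 282 + 5.61 + 7.10
= 294.71 mOsm/kg ≈ 294.7 mOsm/kg
Osmolar gap = measured − calculated = 336 − 294.7 = 41.3 mOsm/kg

41.3 mOsm/kg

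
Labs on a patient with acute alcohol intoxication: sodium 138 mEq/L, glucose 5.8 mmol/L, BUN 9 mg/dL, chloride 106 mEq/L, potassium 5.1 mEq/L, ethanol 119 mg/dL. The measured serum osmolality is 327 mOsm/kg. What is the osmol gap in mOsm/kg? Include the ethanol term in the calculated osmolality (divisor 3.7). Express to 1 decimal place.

9.8 mOsm/kg

Calculated osmolality = 2·Na + glucose + BUN/2.8 + ethanol/3.7
= 2·138 + 5.8 + 9/2.8 + 119/3.7
= 276 + 5.80 + 3.21 + 32.16
= 317.17 mOsm/kg ≈ 317.2 mOsm/kg
Osmolar gap = measured − calculated = 327 − 317.2 = 9.8 mOsm/kg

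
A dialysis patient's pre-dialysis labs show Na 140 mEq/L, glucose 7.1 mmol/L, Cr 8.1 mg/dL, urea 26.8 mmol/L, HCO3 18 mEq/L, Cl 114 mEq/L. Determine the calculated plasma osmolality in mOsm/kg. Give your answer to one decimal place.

Calculated osmolality = 2·Na + glucose + urea
= 2·140 + 7.1 + 26.8
= 280 + 7.10 + 26.80
= 313.9 mOsm/kg

313.9 mOsm/kg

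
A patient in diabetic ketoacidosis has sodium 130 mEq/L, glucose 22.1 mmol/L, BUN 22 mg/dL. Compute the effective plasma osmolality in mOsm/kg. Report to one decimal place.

Effective osmolality excludes urea (freely permeant across cell membranes):
2·Na + glucose
= 2·130 + 22.1
= 260 + 22.1
= 282.1 mOsm/kg

282.1 mOsm/kg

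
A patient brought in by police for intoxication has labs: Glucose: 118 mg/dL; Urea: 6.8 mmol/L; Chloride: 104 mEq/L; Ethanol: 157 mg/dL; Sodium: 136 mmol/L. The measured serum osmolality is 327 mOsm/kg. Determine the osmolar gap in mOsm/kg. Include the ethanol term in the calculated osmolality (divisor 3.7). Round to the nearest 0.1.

Calculated osmolality = 2·Na + glucose/18 + urea + ethanol/3.7
= 2·136 + 118/18 + 6.8 + 157/3.7
= 272 + 6.56 + 6.80 + 42.43
= 327.79 mOsm/kg ≈ 327.8 mOsm/kg
Osmolar gap = measured − calculated = 327 − 327.8 = -0.8 mOsm/kg

-0.8 mOsm/kg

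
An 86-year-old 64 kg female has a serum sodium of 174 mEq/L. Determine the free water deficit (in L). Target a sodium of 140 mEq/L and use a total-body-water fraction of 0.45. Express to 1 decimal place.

7.0 L

TBW = 0.45 · 64 = 28.8 L
Free water deficit = TBW · (Na/140 − 1)
= 28.8 · (174/140 − 1)
= 28.8 · 0.2429
= 7 L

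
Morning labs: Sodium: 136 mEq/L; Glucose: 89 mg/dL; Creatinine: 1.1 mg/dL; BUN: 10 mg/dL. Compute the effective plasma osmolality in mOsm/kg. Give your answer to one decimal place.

Effective osmolality excludes urea (freely permeant across cell membranes):
2·Na + glucose/18
= 2·136 + 89/18
= 272 + 4.94
= 276.94 mOsm/kg

276.9 mOsm/kg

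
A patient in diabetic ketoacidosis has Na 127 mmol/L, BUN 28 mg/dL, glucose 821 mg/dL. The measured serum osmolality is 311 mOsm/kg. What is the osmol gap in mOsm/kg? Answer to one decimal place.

1.4 mOsm/kg

Calculated osmolality = 2·Na + glucose/18 + BUN/2.8
= 2·127 + 821/18 + 28/2.8
= 254 + 45.61 + 10
= 309.61 mOsm/kg ≈ 309.6 mOsm/kg
Osmolar gap = measured − calculated = 311 − 309.6 = 1.4 mOsm/kg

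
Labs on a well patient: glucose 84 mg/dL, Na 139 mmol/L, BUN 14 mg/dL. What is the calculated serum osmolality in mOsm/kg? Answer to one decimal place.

Calculated osmolality = 2·Na + glucose/18 + BUN/2.8
= 2·139 + 84/18 + 14/2.8
= 278 + 4.67 + 5
= 287.67 mOsm/kg

287.7 mOsm/kg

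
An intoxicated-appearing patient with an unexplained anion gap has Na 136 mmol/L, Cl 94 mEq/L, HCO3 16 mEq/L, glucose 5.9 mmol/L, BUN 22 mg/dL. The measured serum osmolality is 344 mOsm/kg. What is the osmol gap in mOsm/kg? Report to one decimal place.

58.2 mOsm/kg

Calculated osmolality = 2·Na + glucose + BUN/2.8
= 2·136 + 5.9 + 22/2.8
= 272 + 5.90 + 7.86
= 285.76 mOsm/kg ≈ 285.8 mOsm/kg
Osmolar gap = measured − calculated = 344 − 285.8 = 58.2 mOsm/kg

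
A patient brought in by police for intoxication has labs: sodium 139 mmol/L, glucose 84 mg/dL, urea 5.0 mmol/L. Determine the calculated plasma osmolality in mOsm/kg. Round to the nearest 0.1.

Calculated osmolality = 2·Na + glucose/18 + urea
= 2·139 + 84/18 + 5
= 278 + 4.67 + 5
= 287.67 mOsm/kg

287.7 mOsm/kg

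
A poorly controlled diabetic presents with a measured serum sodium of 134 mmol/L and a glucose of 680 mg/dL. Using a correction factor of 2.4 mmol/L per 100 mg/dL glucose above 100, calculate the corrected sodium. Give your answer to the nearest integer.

148 mmol/L

Corrected Na = measured Na + 2.4 · (glucose − 100)/100
= 134 + 2.4 · (680 − 100)/100
= 134 + 13.9
= 147.9 mmol/L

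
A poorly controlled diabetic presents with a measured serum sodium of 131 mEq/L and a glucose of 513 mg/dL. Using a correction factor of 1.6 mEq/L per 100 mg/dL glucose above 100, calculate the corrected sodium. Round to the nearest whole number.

Corrected Na = measured Na + 1.6 · (glucose − 100)/100
= 131 + 1.6 · (513 − 100)/100
= 131 + 6.6
= 137.6 mEq/L

138 mEq/L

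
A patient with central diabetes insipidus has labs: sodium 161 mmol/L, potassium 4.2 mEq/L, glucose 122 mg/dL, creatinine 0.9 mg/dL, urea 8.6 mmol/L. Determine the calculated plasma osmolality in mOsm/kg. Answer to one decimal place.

337.4 mOsm/kg

Calculated osmolality = 2·Na + glucose/18 + urea
= 2·161 + 122/18 + 8.6
= 322 + 6.78 + 8.60
= 337.38 mOsm/kg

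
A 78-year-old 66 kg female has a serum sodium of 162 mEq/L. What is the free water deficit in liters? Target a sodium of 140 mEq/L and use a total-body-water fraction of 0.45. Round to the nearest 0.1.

4.7 L

TBW = 0.45 · 66 = 29.7 L
Free water deficit = TBW · (Na/140 − 1)
= 29.7 · (162/140 − 1)
= 29.7 · 0.1571
= 4.67 L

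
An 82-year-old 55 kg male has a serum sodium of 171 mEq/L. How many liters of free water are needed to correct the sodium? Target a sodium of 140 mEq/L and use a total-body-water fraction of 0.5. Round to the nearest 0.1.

6.1 L

TBW = 0.5 · 55 = 27.5 L
Free water deficit = TBW · (Na/140 − 1)
= 27.5 · (171/140 − 1)
= 27.5 · 0.2214
= 6.09 L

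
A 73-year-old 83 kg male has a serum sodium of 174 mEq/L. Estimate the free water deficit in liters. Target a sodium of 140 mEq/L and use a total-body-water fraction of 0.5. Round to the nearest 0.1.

10.1 L

TBW = 0.5 · 83 = 41.5 L
Free water deficit = TBW · (Na/140 − 1)
= 41.5 · (174/140 − 1)
= 41.5 · 0.2429
= 10.08 L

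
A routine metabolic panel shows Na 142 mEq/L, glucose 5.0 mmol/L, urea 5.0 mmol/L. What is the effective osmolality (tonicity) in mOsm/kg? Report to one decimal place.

289.0 mOsm/kg

Effective osmolality excludes urea (freely permeant across cell membranes):
2·Na + glucose
= 2·142 + 5
= 284 + 5
= 289 mOsm/kg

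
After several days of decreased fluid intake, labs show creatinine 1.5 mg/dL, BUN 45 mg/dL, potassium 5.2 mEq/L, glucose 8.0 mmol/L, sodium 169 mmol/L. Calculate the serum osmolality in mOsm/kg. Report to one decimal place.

Calculated osmolality = 2·Na + glucose + BUN/2.8
= 2·169 + 8 + 45/2.8
= 338 + 8 + 16.07
= 362.07 mOsm/kg

362.1 mOsm/kg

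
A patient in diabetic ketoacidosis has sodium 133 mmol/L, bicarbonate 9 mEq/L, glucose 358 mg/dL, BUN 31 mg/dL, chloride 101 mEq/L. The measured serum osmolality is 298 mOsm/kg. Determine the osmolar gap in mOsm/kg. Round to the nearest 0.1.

1.0 mOsm/kg

Calculated osmolality = 2·Na + glucose/18 + BUN/2.8
= 2·133 + 358/18 + 31/2.8
= 266 + 19.89 + 11.07
= 296.96 mOsm/kg ≈ 297.0 mOsm/kg
Osmolar gap = measured − calculated = 298 − 297.0 = 1.0 mOsm/kg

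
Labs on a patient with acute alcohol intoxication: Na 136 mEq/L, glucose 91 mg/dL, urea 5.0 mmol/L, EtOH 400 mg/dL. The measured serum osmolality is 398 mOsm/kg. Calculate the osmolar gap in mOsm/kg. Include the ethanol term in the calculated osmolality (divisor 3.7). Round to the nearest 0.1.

7.8 mOsm/kg

Calculated osmolality = 2·Na + glucose/18 + urea + ethanol/3.7
= 2·136 + 91/18 + 5 + 400/3.7
= 272 + 5.06 + 5 + 108.11
= 390.17 mOsm/kg ≈ 390.2 mOsm/kg
Osmolar gap = measured − calculated = 398 − 390.2 = 7.8 mOsm/kg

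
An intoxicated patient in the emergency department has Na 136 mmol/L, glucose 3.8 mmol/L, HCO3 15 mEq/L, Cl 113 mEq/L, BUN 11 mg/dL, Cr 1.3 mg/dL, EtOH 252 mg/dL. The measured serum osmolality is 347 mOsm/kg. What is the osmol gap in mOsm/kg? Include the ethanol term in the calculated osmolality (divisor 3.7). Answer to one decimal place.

-0.8 mOsm/kg

Calculated osmolality = 2·Na + glucose + BUN/2.8 + ethanol/3.7
= 2·136 + 3.8 + 11/2.8 + 252/3.7
= 272 + 3.80 + 3.93 + 68.11
= 347.84 mOsm/kg ≈ 347.8 mOsm/kg
Osmolar gap = measured − calculated = 347 − 347.8 = -0.8 mOsm/kg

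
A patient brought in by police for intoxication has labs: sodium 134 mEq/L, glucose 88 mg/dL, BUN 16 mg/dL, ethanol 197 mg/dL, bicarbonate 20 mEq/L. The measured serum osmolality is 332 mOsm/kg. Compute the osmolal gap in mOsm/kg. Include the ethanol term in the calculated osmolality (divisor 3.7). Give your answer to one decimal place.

0.2 mOsm/kg

Calculated osmolality = 2·Na + glucose/18 + BUN/2.8 + ethanol/3.7
= 2·134 + 88/18 + 16/2.8 + 197/3.7
= 268 + 4.89 + 5.71 + 53.24
= 331.84 mOsm/kg ≈ 331.8 mOsm/kg
Osmolar gap = measured − calculated = 332 − 331.8 = 0.2 mOsm/kg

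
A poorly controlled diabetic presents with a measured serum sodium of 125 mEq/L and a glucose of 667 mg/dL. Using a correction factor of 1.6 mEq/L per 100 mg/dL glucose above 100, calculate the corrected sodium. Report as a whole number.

Corrected Na = measured Na + 1.6 · (glucose − 100)/100
= 125 + 1.6 · (667 − 100)/100
= 125 + 9.1
= 134.1 mEq/L

134 mEq/L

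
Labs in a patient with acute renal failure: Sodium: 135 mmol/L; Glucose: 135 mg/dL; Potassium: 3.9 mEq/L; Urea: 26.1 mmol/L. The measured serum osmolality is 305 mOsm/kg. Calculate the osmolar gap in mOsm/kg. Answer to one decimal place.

1.4 mOsm/kg

Calculated osmolality = 2·Na + glucose/18 + urea
= 2·135 + 135/18 + 26.1
= 270 + 7.50 + 26.10
= 303.6 mOsm/kg ≈ 303.6 mOsm/kg
Osmolar gap = measured − calculated = 305 − 303.6 = 1.4 mOsm/kg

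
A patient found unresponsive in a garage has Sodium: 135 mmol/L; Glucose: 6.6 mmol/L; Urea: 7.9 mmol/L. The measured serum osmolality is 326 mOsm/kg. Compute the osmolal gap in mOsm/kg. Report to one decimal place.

41.5 mOsm/kg

Calculated osmolality = 2·Na + glucose + urea
= 2·135 + 6.6 + 7.9
= 270 + 6.60 + 7.90
= 284.5 mOsm/kg ≈ 284.5 mOsm/kg
Osmolar gap = measured − calculated = 326 − 284.5 = 41.5 mOsm/kg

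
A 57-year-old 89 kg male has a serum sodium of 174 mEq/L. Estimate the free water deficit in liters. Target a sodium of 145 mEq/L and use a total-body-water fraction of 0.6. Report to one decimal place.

TBW = 0.6 · 89 = 53.4 L
Free water deficit = TBW · (Na/145 − 1)
= 53.4 · (174/145 − 1)
= 53.4 · 0.2
= 10.68 L

10.7 L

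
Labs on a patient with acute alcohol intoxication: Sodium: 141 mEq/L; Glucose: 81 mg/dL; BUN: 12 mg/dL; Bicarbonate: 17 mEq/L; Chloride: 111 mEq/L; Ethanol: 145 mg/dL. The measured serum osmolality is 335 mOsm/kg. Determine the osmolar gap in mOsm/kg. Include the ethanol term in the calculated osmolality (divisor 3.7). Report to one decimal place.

Calculated osmolality = 2·Na + glucose/18 + BUN/2.8 + ethanol/3.7
= 2·141 + 81/18 + 12/2.8 + 145/3.7
= 282 + 4.50 + 4.29 + 39.19
= 329.98 mOsm/kg ≈ 330.0 mOsm/kg
Osmolar gap = measured − calculated = 335 − 330.0 = 5.0 mOsm/kg

5.0 mOsm/kg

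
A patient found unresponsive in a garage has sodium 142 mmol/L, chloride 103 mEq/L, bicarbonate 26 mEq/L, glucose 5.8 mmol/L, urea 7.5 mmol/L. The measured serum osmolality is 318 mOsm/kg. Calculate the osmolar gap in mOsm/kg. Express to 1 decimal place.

20.7 mOsm/kg

Calculated osmolality = 2·Na + glucose + urea
= 2·142 + 5.8 + 7.5
= 284 + 5.80 + 7.50
= 297.3 mOsm/kg ≈ 297.3 mOsm/kg
Osmolar gap = measured − calculated = 318 − 297.3 = 20.7 mOsm/kg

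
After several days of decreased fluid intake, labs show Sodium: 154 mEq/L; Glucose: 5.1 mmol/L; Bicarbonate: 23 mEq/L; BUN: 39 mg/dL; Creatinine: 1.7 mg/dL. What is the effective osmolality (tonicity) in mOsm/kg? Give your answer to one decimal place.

Effective osmolality excludes urea (freely permeant across cell membranes):
2·Na + glucose
= 2·154 + 5.1
= 308 + 5.1
= 313.1 mOsm/kg

313.1 mOsm/kg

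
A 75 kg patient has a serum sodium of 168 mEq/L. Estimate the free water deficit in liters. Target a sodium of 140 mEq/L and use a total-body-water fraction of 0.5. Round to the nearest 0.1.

7.5 L

TBW = 0.5 · 75 = 37.5 L
Free water deficit = TBW · (Na/140 − 1)
= 37.5 · (168/140 − 1)
= 37.5 · 0.2
= 7.5 L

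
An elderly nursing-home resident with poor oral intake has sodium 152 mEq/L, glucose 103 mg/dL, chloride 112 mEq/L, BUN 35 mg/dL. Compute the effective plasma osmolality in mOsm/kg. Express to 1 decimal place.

Effective osmolality excludes urea (freely permeant across cell membranes):
2·Na + glucose/18
= 2·152 + 103/18
= 304 + 5.72
= 309.72 mOsm/kg

309.7 mOsm/kg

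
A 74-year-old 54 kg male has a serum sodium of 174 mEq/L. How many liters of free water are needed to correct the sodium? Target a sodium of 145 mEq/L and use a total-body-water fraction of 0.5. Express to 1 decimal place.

TBW = 0.5 · 54 = 27 L
Free water deficit = TBW · (Na/145 − 1)
= 27 · (174/145 − 1)
= 27 · 0.2
= 5.4 L

5.4 L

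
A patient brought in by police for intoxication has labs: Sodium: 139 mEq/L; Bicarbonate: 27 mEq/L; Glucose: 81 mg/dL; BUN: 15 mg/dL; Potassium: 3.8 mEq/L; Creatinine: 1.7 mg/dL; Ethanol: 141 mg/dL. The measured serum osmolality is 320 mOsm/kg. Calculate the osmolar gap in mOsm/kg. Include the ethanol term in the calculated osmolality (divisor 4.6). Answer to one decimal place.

Calculated osmolality = 2·Na + glucose/18 + BUN/2.8 + ethanol/4.6
= 2·139 + 81/18 + 15/2.8 + 141/4.6
= 278 + 4.50 + 5.36 + 30.65
= 318.51 mOsm/kg ≈ 318.5 mOsm/kg
Osmolar gap = measured − calculated = 320 − 318.5 = 1.5 mOsm/kg

1.5 mOsm/kg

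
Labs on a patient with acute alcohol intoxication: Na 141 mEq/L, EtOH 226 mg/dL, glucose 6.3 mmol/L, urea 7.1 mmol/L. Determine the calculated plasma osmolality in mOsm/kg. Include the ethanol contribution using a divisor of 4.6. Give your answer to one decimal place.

344.5 mOsm/kg

Calculated osmolality = 2·Na + glucose + urea + ethanol/4.6
= 2·141 + 6.3 + 7.1 + 226/4.6
= 282 + 6.30 + 7.10 + 49.13
= 344.53 mOsm/kg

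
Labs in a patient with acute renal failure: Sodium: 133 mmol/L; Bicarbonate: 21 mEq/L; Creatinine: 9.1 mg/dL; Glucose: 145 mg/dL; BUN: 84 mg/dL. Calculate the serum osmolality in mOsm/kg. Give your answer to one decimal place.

Calculated osmolality = 2·Na + glucose/18 + BUN/2.8
= 2·133 + 145/18 + 84/2.8
= 266 + 8.06 + 30
= 304.06 mOsm/kg

304.1 mOsm/kg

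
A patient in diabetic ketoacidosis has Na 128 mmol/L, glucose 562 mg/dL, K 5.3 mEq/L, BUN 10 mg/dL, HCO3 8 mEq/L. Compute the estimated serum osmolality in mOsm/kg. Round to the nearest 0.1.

Calculated osmolality = 2·Na + glucose/18 + BUN/2.8
= 2·128 + 562/18 + 10/2.8
= 256 + 31.22 + 3.57
= 290.79 mOsm/kg

290.8 mOsm/kg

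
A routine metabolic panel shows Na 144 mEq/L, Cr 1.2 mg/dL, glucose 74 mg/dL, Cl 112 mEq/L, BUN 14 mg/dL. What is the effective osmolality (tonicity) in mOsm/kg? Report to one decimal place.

Effective osmolality excludes urea (freely permeant across cell membranes):
2·Na + glucose/18
= 2·144 + 74/18
= 288 + 4.11
= 292.11 mOsm/kg

292.1 mOsm/kg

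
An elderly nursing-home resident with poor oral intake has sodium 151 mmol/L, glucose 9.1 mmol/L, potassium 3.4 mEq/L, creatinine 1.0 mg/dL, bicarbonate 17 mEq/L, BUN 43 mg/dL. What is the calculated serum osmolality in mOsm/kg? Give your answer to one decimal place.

326.5 mOsm/kg

Calculated osmolality = 2·Na + glucose + BUN/2.8
= 2·151 + 9.1 + 43/2.8
= 302 + 9.10 + 15.36
= 326.46 mOsm/kg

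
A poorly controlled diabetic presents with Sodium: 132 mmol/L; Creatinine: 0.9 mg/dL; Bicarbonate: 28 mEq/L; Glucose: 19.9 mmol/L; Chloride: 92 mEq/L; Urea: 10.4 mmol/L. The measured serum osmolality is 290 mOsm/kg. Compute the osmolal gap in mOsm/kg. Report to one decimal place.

Calculated osmolality = 2·Na + glucose + urea
= 2·132 + 19.9 + 10.4
= 264 + 19.90 + 10.40
= 294.3 mOsm/kg ≈ 294.3 mOsm/kg
Osmolar gap = measured − calculated = 290 − 294.3 = -4.3 mOsm/kg

-4.3 mOsm/kg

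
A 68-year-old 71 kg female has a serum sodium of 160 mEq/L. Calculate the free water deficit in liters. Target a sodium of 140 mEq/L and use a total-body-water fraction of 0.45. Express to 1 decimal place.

4.6 L

TBW = 0.45 · 71 = 31.95 L
Free water deficit = TBW · (Na/140 − 1)
= 31.95 · (160/140 − 1)
= 31.95 · 0.1429
= 4.57 L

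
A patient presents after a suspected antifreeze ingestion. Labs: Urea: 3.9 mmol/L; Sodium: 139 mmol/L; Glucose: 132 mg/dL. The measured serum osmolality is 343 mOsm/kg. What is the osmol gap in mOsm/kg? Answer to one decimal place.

Calculated osmolality = 2·Na + glucose/18 + urea
= 2·139 + 132/18 + 3.9
= 278 + 7.33 + 3.90
= 289.23 mOsm/kg ≈ 289.2 mOsm/kg
Osmolar gap = measured − calculated = 343 − 289.2 = 53.8 mOsm/kg

53.8 mOsm/kg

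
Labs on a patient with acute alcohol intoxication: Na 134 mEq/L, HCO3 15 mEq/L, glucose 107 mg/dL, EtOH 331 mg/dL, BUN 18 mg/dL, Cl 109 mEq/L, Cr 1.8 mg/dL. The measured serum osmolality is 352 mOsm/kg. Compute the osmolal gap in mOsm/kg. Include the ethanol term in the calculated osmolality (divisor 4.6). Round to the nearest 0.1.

-0.3 mOsm/kg

Calculated osmolality = 2·Na + glucose/18 + BUN/2.8 + ethanol/4.6
= 2·134 + 107/18 + 18/2.8 + 331/4.6
= 268 + 5.94 + 6.43 + 71.96
= 352.33 mOsm/kg ≈ 352.3 mOsm/kg
Osmolar gap = measured − calculated = 352 − 352.3 = -0.3 mOsm/kg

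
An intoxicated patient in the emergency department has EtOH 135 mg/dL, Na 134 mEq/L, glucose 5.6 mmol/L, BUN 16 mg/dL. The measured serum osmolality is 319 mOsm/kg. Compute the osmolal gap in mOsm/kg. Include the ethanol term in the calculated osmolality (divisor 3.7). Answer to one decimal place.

Calculated osmolality = 2·Na + glucose + BUN/2.8 + ethanol/3.7
= 2·134 + 5.6 + 16/2.8 + 135/3.7
= 268 + 5.60 + 5.71 + 36.49
= 315.8 mOsm/kg ≈ 315.8 mOsm/kg
Osmolar gap = measured − calculated = 319 − 315.8 = 3.2 mOsm/kg

3.2 mOsm/kg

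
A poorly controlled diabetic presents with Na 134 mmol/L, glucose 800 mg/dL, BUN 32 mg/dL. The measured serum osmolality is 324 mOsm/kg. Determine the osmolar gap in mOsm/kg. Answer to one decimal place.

Calculated osmolality = 2·Na + glucose/18 + BUN/2.8
= 2·134 + 800/18 + 32/2.8
= 268 + 44.44 + 11.43
= 323.87 mOsm/kg ≈ 323.9 mOsm/kg
Osmolar gap = measured − calculated = 324 − 323.9 = 0.1 mOsm/kg

0.1 mOsm/kg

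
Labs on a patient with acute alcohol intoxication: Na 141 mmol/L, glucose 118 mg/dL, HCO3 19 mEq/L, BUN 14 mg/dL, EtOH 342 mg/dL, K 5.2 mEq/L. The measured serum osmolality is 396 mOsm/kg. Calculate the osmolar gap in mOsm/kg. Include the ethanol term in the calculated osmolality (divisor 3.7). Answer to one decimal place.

Calculated osmolality = 2·Na + glucose/18 + BUN/2.8 + ethanol/3.7
= 2·141 + 118/18 + 14/2.8 + 342/3.7
= 282 + 6.56 + 5 + 92.43
= 385.99 mOsm/kg ≈ 386.0 mOsm/kg
Osmolar gap = measured − calculated = 396 − 386.0 = 10.0 mOsm/kg

10.0 mOsm/kg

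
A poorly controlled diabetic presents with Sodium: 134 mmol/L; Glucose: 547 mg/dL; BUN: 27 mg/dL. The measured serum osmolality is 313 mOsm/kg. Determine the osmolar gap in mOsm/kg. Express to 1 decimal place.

5.0 mOsm/kg

Calculated osmolality = 2·Na + glucose/18 + BUN/2.8
= 2·134 + 547/18 + 27/2.8
= 268 + 30.39 + 9.64
= 308.03 mOsm/kg ≈ 308.0 mOsm/kg
Osmolar gap = measured − calculated = 313 − 308.0 = 5.0 mOsm/kg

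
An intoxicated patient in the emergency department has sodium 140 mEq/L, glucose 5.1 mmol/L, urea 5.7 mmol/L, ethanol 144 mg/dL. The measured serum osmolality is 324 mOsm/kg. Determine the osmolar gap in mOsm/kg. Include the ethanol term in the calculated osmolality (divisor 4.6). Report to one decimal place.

Calculated osmolality = 2·Na + glucose + urea + ethanol/4.6
= 2·140 + 5.1 + 5.7 + 144/4.6
= 280 + 5.10 + 5.70 + 31.30
= 322.1 mOsm/kg ≈ 322.1 mOsm/kg
Osmolar gap = measured − calculated = 324 − 322.1 = 1.9 mOsm/kg

1.9 mOsm/kg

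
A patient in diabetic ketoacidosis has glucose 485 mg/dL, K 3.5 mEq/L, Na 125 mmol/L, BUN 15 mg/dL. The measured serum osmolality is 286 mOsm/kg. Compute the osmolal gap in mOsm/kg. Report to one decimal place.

3.7 mOsm/kg

Calculated osmolality = 2·Na + glucose/18 + BUN/2.8
= 2·125 + 485/18 + 15/2.8
= 250 + 26.94 + 5.36
= 282.3 mOsm/kg ≈ 282.3 mOsm/kg
Osmolar gap = measured − calculated = 286 − 282.3 = 3.7 mOsm/kg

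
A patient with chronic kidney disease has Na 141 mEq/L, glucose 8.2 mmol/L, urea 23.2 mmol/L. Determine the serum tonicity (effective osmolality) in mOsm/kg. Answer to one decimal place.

Effective osmolality excludes urea (freely permeant across cell membranes):
2·Na + glucose
= 2·141 + 8.2
= 282 + 8.2
= 290.2 mOsm/kg

290.2 mOsm/kg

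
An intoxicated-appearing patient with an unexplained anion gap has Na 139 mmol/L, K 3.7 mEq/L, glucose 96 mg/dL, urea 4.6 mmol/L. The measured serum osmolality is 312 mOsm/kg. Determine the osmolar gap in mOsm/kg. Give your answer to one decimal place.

24.1 mOsm/kg

Calculated osmolality = 2·Na + glucose/18 + urea
= 2·139 + 96/18 + 4.6
= 278 + 5.33 + 4.60
= 287.93 mOsm/kg ≈ 287.9 mOsm/kg
Osmolar gap = measured − calculated = 312 − 287.9 = 24.1 mOsm/kg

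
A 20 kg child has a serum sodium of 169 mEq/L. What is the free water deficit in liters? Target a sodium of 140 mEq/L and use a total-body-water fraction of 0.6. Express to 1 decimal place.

2.5 L

TBW = 0.6 · 20 = 12 L
Free water deficit = TBW · (Na/140 − 1)
= 12 · (169/140 − 1)
= 12 · 0.2071
= 2.49 L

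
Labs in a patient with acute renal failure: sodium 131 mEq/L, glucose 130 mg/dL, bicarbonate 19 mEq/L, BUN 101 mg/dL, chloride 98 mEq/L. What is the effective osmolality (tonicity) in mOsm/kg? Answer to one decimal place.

Effective osmolality excludes urea (freely permeant across cell membranes):
2·Na + glucose/18
= 2·131 + 130/18
= 262 + 7.22
= 269.22 mOsm/kg

269.2 mOsm/kg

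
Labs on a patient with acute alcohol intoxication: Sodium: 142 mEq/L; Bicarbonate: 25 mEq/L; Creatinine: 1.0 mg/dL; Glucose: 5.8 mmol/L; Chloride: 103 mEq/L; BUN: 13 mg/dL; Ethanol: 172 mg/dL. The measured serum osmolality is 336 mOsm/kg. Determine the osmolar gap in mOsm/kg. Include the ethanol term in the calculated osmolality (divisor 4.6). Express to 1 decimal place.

Calculated osmolality = 2·Na + glucose + BUN/2.8 + ethanol/4.6
= 2·142 + 5.8 + 13/2.8 + 172/4.6
= 284 + 5.80 + 4.64 + 37.39
= 331.83 mOsm/kg ≈ 331.8 mOsm/kg
Osmolar gap = measured − calculated = 336 − 331.8 = 4.2 mOsm/kg

4.2 mOsm/kg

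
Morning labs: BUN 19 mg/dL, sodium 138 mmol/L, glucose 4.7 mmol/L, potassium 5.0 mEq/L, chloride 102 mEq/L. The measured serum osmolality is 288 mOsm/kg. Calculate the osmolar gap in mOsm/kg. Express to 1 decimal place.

Calculated osmolality = 2·Na + glucose + BUN/2.8
= 2·138 + 4.7 + 19/2.8
= 276 + 4.70 + 6.79
= 287.49 mOsm/kg ≈ 287.5 mOsm/kg
Osmolar gap = measured − calculated = 288 − 287.5 = 0.5 mOsm/kg

0.5 mOsm/kg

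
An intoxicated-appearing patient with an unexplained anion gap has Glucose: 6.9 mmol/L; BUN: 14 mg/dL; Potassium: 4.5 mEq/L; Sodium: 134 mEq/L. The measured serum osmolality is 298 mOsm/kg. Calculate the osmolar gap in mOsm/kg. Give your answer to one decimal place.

Calculated osmolality = 2·Na + glucose + BUN/2.8
= 2·134 + 6.9 + 14/2.8
= 268 + 6.90 + 5
= 279.9 mOsm/kg ≈ 279.9 mOsm/kg
Osmolar gap = measured − calculated = 298 − 279.9 = 18.1 mOsm/kg

18.1 mOsm/kg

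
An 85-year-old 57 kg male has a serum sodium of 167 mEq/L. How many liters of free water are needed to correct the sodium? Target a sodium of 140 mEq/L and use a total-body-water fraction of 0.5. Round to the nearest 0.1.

TBW = 0.5 · 57 = 28.5 L
Free water deficit = TBW · (Na/140 − 1)
= 28.5 · (167/140 − 1)
= 28.5 · 0.1929
= 5.5 L

5.5 L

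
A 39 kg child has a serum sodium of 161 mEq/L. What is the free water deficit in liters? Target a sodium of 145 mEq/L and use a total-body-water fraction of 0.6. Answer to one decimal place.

TBW = 0.6 · 39 = 23.4 L
Free water deficit = TBW · (Na/145 − 1)
= 23.4 · (161/145 − 1)
= 23.4 · 0.1103
= 2.58 L

2.6 L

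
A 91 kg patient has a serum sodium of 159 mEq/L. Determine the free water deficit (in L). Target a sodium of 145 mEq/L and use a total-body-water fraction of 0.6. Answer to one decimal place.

TBW = 0.6 · 91 = 54.6 L
Free water deficit = TBW · (Na/145 − 1)
= 54.6 · (159/145 − 1)
= 54.6 · 0.0966
= 5.27 L

5.3 L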